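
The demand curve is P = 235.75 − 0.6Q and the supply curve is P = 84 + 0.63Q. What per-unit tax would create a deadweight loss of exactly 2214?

Competitive equilibrium: 235.75 − 0.6Q = 84 + 0.63Q → Q* = 123.374, P* = 161.7256.
A tax t gives ΔQ = t/1.23 and wedge t, so DWL = t²/2.46.
t²/2.46 = 2214 → t² = 5446.44 → t = 73.8.

73.8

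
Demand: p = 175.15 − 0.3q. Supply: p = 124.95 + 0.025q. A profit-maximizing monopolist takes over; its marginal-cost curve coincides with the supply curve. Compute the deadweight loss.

893.26

Competitive equilibrium: 175.15 − 0.3q = 124.95 + 0.025q → q* = 154.4615, p* = 128.8115.
Marginal revenue: MR = 175.15 − 0.6q. Set MR = MC: 175.15 − 0.6q = 124.95 + 0.025q → q_m = 80.32.
Price p_m = 175.15 − 0.3·80.32 = 151.054; MC(q_m) = 124.95 + 0.025·80.32 = 126.958.
Competitive q* = 154.4615, so Δq = 74.1415; wedge = 151.054 − 126.958 = 24.096.
The triangle = ½ × 74.1415 × 24.096 = 893.26.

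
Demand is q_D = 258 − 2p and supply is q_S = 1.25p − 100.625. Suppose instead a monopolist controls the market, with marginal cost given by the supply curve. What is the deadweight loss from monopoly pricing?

In inverse form: demand p = 129 − 0.5q, supply p = 80.5 + 0.8q.
Competitive equilibrium: 129 − 0.5q = 80.5 + 0.8q → q* = 37.3077, p* = 110.3462.
Marginal revenue: MR = 129 − q. Set MR = MC: 129 − q = 80.5 + 0.8q → q_m = 26.9444.
Price p_m = 129 − 0.5·26.9444 = 115.5278; MC(q_m) = 80.5 + 0.8·26.9444 = 102.0555.
Competitive q* = 37.3077, so Δq = 10.3633; wedge = 115.5278 − 102.0555 = 13.4723.
Welfare loss = ½ × 10.3633 × 13.4723 = 69.81.

69.81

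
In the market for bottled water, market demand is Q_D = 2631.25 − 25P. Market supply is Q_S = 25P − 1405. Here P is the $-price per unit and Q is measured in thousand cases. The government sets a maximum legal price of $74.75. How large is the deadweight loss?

In inverse form: demand P = 105.25 − 0.04Q, supply P = 56.2 + 0.04Q.
Competitive equilibrium: 105.25 − 0.04Q = 56.2 + 0.04Q → Q* = 613.125, P* = 80.725.
At the ceiling P = 74.75, quantity supplied = (74.75 − 56.2)/0.04 = 463.75.
Willingness to pay at Q' = 463.75: 105.25 − 0.04·463.75 = 86.7.
ΔQ = 613.125 − 463.75 = 149.375; wedge = 86.7 − 74.75 = 11.95.
The triangle = ½ × 149.375 × 11.95 = $892.52 thousand.

$892.52 thousand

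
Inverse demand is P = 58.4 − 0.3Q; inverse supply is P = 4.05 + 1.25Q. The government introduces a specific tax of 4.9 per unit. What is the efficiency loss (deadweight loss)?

7.75

Competitive equilibrium: 58.4 − 0.3Q = 4.05 + 1.25Q → Q* = 35.0645, P* = 47.8806.
With the tax, the buyer price exceeds the seller price by 4.9: (58.4 − 0.3Q) − (4.05 + 1.25Q) = 4.9 → Q' = 31.9032.
ΔQ = 35.0645 − 31.9032 = 3.1613; the wedge equals the tax, 4.9.
The triangle = ½ × 3.1613 × 4.9 = 7.75.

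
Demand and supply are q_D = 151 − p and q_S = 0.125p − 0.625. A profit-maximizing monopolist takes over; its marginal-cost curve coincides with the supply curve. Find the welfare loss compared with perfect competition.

11.84

In inverse form: demand p = 151 − q, supply p = 5 + 8q.
Competitive equilibrium: 151 − q = 5 + 8q → q* = 16.2222, p* = 134.7778.
Marginal revenue: MR = 151 − 2q. Set MR = MC: 151 − 2q = 5 + 8q → q_m = 14.6.
Price p_m = 151 − 1·14.6 = 136.4; MC(q_m) = 5 + 8·14.6 = 121.8.
Competitive q* = 16.2222, so Δq = 1.6222; wedge = 136.4 − 121.8 = 14.6.
The triangle = ½ × 1.6222 × 14.6 = 11.84.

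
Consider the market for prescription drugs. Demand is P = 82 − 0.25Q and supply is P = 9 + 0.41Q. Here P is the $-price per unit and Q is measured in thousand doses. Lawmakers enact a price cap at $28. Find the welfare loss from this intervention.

$1362.88 thousand

Competitive equilibrium: 82 − 0.25Q = 9 + 0.41Q → Q* = 110.6061, P* = 54.3485.
At the ceiling P = 28, quantity supplied = (28 − 9)/0.41 = 46.3415.
Willingness to pay at Q' = 46.3415: 82 − 0.25·46.3415 = 70.4146.
ΔQ = 110.6061 − 46.3415 = 64.2646; wedge = 70.4146 − 28 = 42.4146.
Welfare loss = ½ × 64.2646 × 42.4146 = $1362.88 thousand.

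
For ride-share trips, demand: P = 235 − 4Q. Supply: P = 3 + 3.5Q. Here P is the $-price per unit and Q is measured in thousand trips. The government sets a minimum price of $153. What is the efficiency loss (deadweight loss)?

Competitive equilibrium: 235 − 4Q = 3 + 3.5Q → Q* = 30.9333, P* = 111.2667.
At the floor P = 153, quantity demanded = (235 − 153)/4 = 20.5.
Sellers' marginal cost at Q' = 20.5: 3 + 3.5·20.5 = 74.75.
ΔQ = 30.9333 − 20.5 = 10.4333; wedge = 153 − 74.75 = 78.25.
The triangle = ½ × 10.4333 × 78.25 = $408.20 thousand.

$408.20 thousand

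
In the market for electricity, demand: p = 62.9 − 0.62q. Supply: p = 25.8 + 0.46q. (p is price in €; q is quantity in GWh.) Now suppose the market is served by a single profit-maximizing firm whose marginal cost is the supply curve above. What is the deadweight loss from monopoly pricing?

Competitive equilibrium: 62.9 − 0.62q = 25.8 + 0.46q → q* = 34.3519, p* = 41.6019.
Marginal revenue: MR = 62.9 − 1.24q. Set MR = MC: 62.9 − 1.24q = 25.8 + 0.46q → q_m = 21.8235.
Price p_m = 62.9 − 0.62·21.8235 = 49.3694; MC(q_m) = 25.8 + 0.46·21.8235 = 35.8388.
Competitive q* = 34.3519, so Δq = 12.5284; wedge = 49.3694 − 35.8388 = 13.5306.
Welfare loss = ½ × 12.5284 × 13.5306 = €84.76.

€84.76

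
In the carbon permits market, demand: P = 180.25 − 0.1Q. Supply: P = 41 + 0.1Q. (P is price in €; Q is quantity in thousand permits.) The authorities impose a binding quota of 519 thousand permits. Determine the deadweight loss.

Competitive equilibrium: 180.25 − 0.1Q = 41 + 0.1Q → Q* = 696.25, P* = 110.625.
At Q = 519: demand price = 180.25 − 0.1·519 = 128.35; supply price = 41 + 0.1·519 = 92.9.
ΔQ = 696.25 − 519 = 177.25; wedge = 128.35 − 92.9 = 35.45.
The triangle = ½ × 177.25 × 35.45 = €3141.76 thousand.

€3141.76 thousand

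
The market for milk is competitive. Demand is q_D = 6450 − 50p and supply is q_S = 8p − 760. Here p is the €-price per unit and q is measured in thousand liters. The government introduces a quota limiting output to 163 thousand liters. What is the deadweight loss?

€370.46 thousand

In inverse form: demand p = 129 − 0.02q, supply p = 95 + 0.125q.
Competitive equilibrium: 129 − 0.02q = 95 + 0.125q → q* = 234.4828, p* = 124.3103.
At q = 163: demand price = 129 − 0.02·163 = 125.74; supply price = 95 + 0.125·163 = 115.375.
Δq = 234.4828 − 163 = 71.4828; wedge = 125.74 − 115.375 = 10.365.
Deadweight loss = ½ × 71.4828 × 10.365 = €370.46 thousand.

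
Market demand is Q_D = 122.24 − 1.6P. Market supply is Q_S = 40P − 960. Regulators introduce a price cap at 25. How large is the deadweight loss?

536.12

In inverse form: demand P = 76.4 − 0.625Q, supply P = 24 + 0.025Q.
Competitive equilibrium: 76.4 − 0.625Q = 24 + 0.025Q → Q* = 80.6154, P* = 26.0154.
At the ceiling P = 25, quantity supplied = (25 − 24)/0.025 = 40.
Willingness to pay at Q' = 40: 76.4 − 0.625·40 = 51.4.
ΔQ = 80.6154 − 40 = 40.6154; wedge = 51.4 − 25 = 26.4.
The triangle = ½ × 40.6154 × 26.4 = 536.12.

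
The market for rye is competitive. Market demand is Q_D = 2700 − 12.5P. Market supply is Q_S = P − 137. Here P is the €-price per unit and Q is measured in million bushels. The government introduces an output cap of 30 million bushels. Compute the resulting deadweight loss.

In inverse form: demand P = 216 − 0.08Q, supply P = 137 + Q.
Competitive equilibrium: 216 − 0.08Q = 137 + Q → Q* = 73.1481, P* = 210.1481.
At Q = 30: demand price = 216 − 0.08·30 = 213.6; supply price = 137 + 1·30 = 167.
ΔQ = 73.1481 − 30 = 43.1481; wedge = 213.6 − 167 = 46.6.
Welfare loss = ½ × 43.1481 × 46.6 = €1005.35 million.

€1005.35 million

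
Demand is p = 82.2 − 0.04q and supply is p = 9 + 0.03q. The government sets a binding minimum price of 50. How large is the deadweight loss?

Competitive equilibrium: 82.2 − 0.04q = 9 + 0.03q → q* = 1045.7143, p* = 40.3714.
At the floor p = 50, quantity demanded = (82.2 − 50)/0.04 = 805.
Sellers' marginal cost at q' = 805: 9 + 0.03·805 = 33.15.
Δq = 1045.7143 − 805 = 240.7143; wedge = 50 − 33.15 = 16.85.
Welfare loss = ½ × 240.7143 × 16.85 = 2028.02.

2028.02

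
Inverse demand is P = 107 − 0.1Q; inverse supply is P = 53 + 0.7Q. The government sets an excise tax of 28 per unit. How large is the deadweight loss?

Competitive equilibrium: 107 − 0.1Q = 53 + 0.7Q → Q* = 67.5, P* = 100.25.
With the tax, the buyer price exceeds the seller price by 28: (107 − 0.1Q) − (53 + 0.7Q) = 28 → Q' = 32.5.
ΔQ = 67.5 − 32.5 = 35; the wedge equals the tax, 28.
Deadweight loss = ½ × 35 × 28 = 490.

490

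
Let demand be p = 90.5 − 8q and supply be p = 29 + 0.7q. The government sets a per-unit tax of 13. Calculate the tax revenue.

72.47

Competitive equilibrium: 90.5 − 8q = 29 + 0.7q → q* = 7.069, p* = 33.9483.
With the tax, the buyer price exceeds the seller price by 13: (90.5 − 8q) − (29 + 0.7q) = 13 → q' = 5.5747.
Tax revenue = 13 × 5.5747 = 72.47.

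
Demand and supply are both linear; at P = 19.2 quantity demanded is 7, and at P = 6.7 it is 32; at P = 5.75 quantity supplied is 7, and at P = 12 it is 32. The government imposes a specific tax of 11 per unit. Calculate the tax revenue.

112.93

Demand slope = (6.7 − 19.2)/(32 − 7) = −0.5, so P = 22.7 − 0.5Q.
Supply slope = (12 − 5.75)/(32 − 7) = 0.25, so P = 4 + 0.25Q.
Competitive equilibrium: 22.7 − 0.5Q = 4 + 0.25Q → Q* = 24.9333, P* = 10.2333.
With the tax, the buyer price exceeds the seller price by 11: (22.7 − 0.5Q) − (4 + 0.25Q) = 11 → Q' = 10.2667.
Tax revenue = 11 × 10.2667 = 112.93.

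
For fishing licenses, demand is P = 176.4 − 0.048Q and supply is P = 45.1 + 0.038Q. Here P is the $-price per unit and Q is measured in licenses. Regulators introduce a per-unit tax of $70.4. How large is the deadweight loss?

Competitive equilibrium: 176.4 − 0.048Q = 45.1 + 0.038Q → Q* = 1526.74419, P* = 103.11628.
With the tax, the buyer price exceeds the seller price by 70.4: (176.4 − 0.048Q) − (45.1 + 0.038Q) = 70.4 → Q' = 708.13953.
ΔQ = 1526.74419 − 708.13953 = 818.60466; the wedge equals the tax, 70.4.
DWL = ½ × 818.60466 × 70.4 = $28814.88.

$28814.88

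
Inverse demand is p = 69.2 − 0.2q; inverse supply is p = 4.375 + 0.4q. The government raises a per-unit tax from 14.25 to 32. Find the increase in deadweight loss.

Competitive equilibrium: 69.2 − 0.2q = 4.375 + 0.4q → q* = 108.0417, p* = 47.5917.
For a per-unit tax t: Δq = t/0.6, so DWL = ½·t·(t/0.6) = t²/1.2.
At t = 14.25: DWL = 169.219. At t = 32: DWL = 853.333.
Increase = 853.333 − 169.219 = 684.11.

684.11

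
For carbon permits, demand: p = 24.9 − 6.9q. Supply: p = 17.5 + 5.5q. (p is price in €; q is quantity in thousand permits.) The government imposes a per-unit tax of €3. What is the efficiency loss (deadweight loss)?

€0.36 thousand

Competitive equilibrium: 24.9 − 6.9q = 17.5 + 5.5q → q* = 0.5968, p* = 20.7823.
With the tax, the buyer price exceeds the seller price by 3: (24.9 − 6.9q) − (17.5 + 5.5q) = 3 → q' = 0.3548.
Δq = 0.5968 − 0.3548 = 0.242; the wedge equals the tax, 3.
Welfare loss = ½ × 0.242 × 3 = €0.36 thousand.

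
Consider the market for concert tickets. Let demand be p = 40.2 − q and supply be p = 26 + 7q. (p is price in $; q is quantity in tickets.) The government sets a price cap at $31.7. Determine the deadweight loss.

Competitive equilibrium: 40.2 − q = 26 + 7q → q* = 1.775, p* = 38.425.
At the ceiling p = 31.7, quantity supplied = (31.7 − 26)/7 = 0.8143.
Willingness to pay at q' = 0.8143: 40.2 − 1·0.8143 = 39.3857.
Δq = 1.775 − 0.8143 = 0.9607; wedge = 39.3857 − 31.7 = 7.6857.
Welfare loss = ½ × 0.9607 × 7.6857 = $3.69.

$3.69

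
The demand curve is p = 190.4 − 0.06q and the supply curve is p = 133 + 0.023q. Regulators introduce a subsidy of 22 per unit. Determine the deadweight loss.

2915.66

Competitive equilibrium: 190.4 − 0.06q = 133 + 0.023q → q* = 691.5663, p* = 148.906.
The subsidy lowers effective supply by 22: p = 111 + 0.023q.
New quantity: 190.4 − 0.06q = 111 + 0.023q → q' = 956.6265.
Overproduction Δq = 956.6265 − 691.5663 = 265.0602; wedge = subsidy = 22.
Deadweight loss = ½ × 265.0602 × 22 = 2915.66.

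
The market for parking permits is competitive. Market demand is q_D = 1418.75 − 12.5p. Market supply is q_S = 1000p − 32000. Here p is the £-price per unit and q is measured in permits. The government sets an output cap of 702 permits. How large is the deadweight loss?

£3747.11

In inverse form: demand p = 113.5 − 0.08q, supply p = 32 + 0.001q.
Competitive equilibrium: 113.5 − 0.08q = 32 + 0.001q → q* = 1006.17284, p* = 33.00617.
At q = 702: demand price = 113.5 − 0.08·702 = 57.34; supply price = 32 + 0.001·702 = 32.702.
Δq = 1006.17284 − 702 = 304.17284; wedge = 57.34 − 32.702 = 24.638.
Deadweight loss = ½ × 304.17284 × 24.638 = £3747.11.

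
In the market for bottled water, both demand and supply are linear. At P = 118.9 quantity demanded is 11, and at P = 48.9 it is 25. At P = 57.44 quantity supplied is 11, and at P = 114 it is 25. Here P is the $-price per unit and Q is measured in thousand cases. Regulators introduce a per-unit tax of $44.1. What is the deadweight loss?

$107.57 thousand

Demand slope = (48.9 − 118.9)/(25 − 11) = −5, so P = 173.9 − 5Q.
Supply slope = (114 − 57.44)/(25 − 11) = 4.04, so P = 13 + 4.04Q.
Competitive equilibrium: 173.9 − 5Q = 13 + 4.04Q → Q* = 17.7987, P* = 84.9066.
With the tax, the buyer price exceeds the seller price by 44.1: (173.9 − 5Q) − (13 + 4.04Q) = 44.1 → Q' = 12.9204.
ΔQ = 17.7987 − 12.9204 = 4.8783; the wedge equals the tax, 44.1.
DWL = ½ × 4.8783 × 44.1 = $107.57 thousand.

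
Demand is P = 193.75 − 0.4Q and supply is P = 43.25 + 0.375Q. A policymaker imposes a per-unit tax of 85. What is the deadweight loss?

4661.29

Competitive equilibrium: 193.75 − 0.4Q = 43.25 + 0.375Q → Q* = 194.1935, P* = 116.0726.
With the tax, the buyer price exceeds the seller price by 85: (193.75 − 0.4Q) − (43.25 + 0.375Q) = 85 → Q' = 84.5161.
ΔQ = 194.1935 − 84.5161 = 109.6774; the wedge equals the tax, 85.
Welfare loss = ½ × 109.6774 × 85 = 4661.29.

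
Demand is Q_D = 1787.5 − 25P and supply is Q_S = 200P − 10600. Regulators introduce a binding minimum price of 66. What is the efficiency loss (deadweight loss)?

1684.42

In inverse form: demand P = 71.5 − 0.04Q, supply P = 53 + 0.005Q.
Competitive equilibrium: 71.5 − 0.04Q = 53 + 0.005Q → Q* = 411.1111, P* = 55.0556.
At the floor P = 66, quantity demanded = (71.5 − 66)/0.04 = 137.5.
Sellers' marginal cost at Q' = 137.5: 53 + 0.005·137.5 = 53.6875.
ΔQ = 411.1111 − 137.5 = 273.6111; wedge = 66 − 53.6875 = 12.3125.
Deadweight loss = ½ × 273.6111 × 12.3125 = 1684.42.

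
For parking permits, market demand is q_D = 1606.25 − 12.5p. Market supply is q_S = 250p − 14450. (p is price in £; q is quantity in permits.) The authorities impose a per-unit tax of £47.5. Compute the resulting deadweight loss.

In inverse form: demand p = 128.5 − 0.08q, supply p = 57.8 + 0.004q.
Competitive equilibrium: 128.5 − 0.08q = 57.8 + 0.004q → q* = 841.6667, p* = 61.1667.
With the tax, the buyer price exceeds the seller price by 47.5: (128.5 − 0.08q) − (57.8 + 0.004q) = 47.5 → q' = 276.1905.
Δq = 841.6667 − 276.1905 = 565.4762; the wedge equals the tax, 47.5.
DWL = ½ × 565.4762 × 47.5 = £13430.06.

£13430.06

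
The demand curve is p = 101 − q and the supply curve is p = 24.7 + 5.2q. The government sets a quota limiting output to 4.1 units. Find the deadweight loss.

208.77

Competitive equilibrium: 101 − q = 24.7 + 5.2q → q* = 12.3065, p* = 88.6935.
At q = 4.1: demand price = 101 − 1·4.1 = 96.9; supply price = 24.7 + 5.2·4.1 = 46.02.
Δq = 12.3065 − 4.1 = 8.2065; wedge = 96.9 − 46.02 = 50.88.
DWL = ½ × 8.2065 × 50.88 = 208.77.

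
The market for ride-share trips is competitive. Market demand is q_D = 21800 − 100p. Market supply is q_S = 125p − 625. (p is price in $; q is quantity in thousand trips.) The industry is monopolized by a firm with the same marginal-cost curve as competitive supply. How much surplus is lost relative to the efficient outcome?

$160746.17 thousand

In inverse form: demand p = 218 − 0.01q, supply p = 5 + 0.008q.
Competitive equilibrium: 218 − 0.01q = 5 + 0.008q → q* = 11833.333333, p* = 99.666667.
Marginal revenue: MR = 218 − 0.02q. Set MR = MC: 218 − 0.02q = 5 + 0.008q → q_m = 7607.142857.
Price p_m = 218 − 0.01·7607.142857 = 141.928571; MC(q_m) = 5 + 0.008·7607.142857 = 65.857143.
Competitive q* = 11833.333333, so Δq = 4226.190476; wedge = 141.928571 − 65.857143 = 76.071428.
Welfare loss = ½ × 4226.190476 × 76.071428 = $160746.17 thousand.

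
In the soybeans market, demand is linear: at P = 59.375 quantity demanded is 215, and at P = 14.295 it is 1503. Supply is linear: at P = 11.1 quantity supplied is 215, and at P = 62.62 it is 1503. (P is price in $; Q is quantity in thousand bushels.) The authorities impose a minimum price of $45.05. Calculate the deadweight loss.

Demand slope = (14.295 − 59.375)/(1503 − 215) = −0.035, so P = 66.9 − 0.035Q.
Supply slope = (62.62 − 11.1)/(1503 − 215) = 0.04, so P = 2.5 + 0.04Q.
Competitive equilibrium: 66.9 − 0.035Q = 2.5 + 0.04Q → Q* = 858.6667, P* = 36.8467.
At the floor P = 45.05, quantity demanded = (66.9 − 45.05)/0.035 = 624.2857.
Sellers' marginal cost at Q' = 624.2857: 2.5 + 0.04·624.2857 = 27.4714.
ΔQ = 858.6667 − 624.2857 = 234.381; wedge = 45.05 − 27.4714 = 17.5786.
Deadweight loss = ½ × 234.381 × 17.5786 = $2060.04 thousand.

$2060.04 thousand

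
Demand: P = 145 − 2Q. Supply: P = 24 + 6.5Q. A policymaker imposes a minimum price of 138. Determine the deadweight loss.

Competitive equilibrium: 145 − 2Q = 24 + 6.5Q → Q* = 14.2353, P* = 116.5294.
At the floor P = 138, quantity demanded = (145 − 138)/2 = 3.5.
Sellers' marginal cost at Q' = 3.5: 24 + 6.5·3.5 = 46.75.
ΔQ = 14.2353 − 3.5 = 10.7353; wedge = 138 − 46.75 = 91.25.
Welfare loss = ½ × 10.7353 × 91.25 = 489.80.

489.80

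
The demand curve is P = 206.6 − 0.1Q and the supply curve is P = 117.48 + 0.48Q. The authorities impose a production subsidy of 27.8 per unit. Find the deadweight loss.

Competitive equilibrium: 206.6 − 0.1Q = 117.48 + 0.48Q → Q* = 153.6552, P* = 191.2345.
The subsidy lowers effective supply by 27.8: P = 89.68 + 0.48Q.
New quantity: 206.6 − 0.1Q = 89.68 + 0.48Q → Q' = 201.5862.
Overproduction ΔQ = 201.5862 − 153.6552 = 47.931; wedge = subsidy = 27.8.
Deadweight loss = ½ × 47.931 × 27.8 = 666.24.

666.24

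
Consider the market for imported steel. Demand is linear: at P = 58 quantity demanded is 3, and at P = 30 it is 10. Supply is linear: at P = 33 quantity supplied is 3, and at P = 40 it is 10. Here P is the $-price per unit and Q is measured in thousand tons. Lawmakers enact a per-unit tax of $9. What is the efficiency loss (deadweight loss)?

$8.10 thousand

Demand slope = (30 − 58)/(10 − 3) = −4, so P = 70 − 4Q.
Supply slope = (40 − 33)/(10 − 3) = 1, so P = 30 + Q.
Competitive equilibrium: 70 − 4Q = 30 + Q → Q* = 8, P* = 38.
With the tax, the buyer price exceeds the seller price by 9: (70 − 4Q) − (30 + Q) = 9 → Q' = 6.2.
ΔQ = 8 − 6.2 = 1.8; the wedge equals the tax, 9.
Deadweight loss = ½ × 1.8 × 9 = $8.10 thousand.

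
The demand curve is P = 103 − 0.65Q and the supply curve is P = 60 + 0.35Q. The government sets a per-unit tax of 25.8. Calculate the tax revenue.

Competitive equilibrium: 103 − 0.65Q = 60 + 0.35Q → Q* = 43, P* = 75.05.
With the tax, the buyer price exceeds the seller price by 25.8: (103 − 0.65Q) − (60 + 0.35Q) = 25.8 → Q' = 17.2.
Tax revenue = 25.8 × 17.2 = 443.76.

443.76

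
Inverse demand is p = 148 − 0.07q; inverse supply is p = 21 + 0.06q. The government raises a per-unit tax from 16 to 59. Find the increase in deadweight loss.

12403.85

Competitive equilibrium: 148 − 0.07q = 21 + 0.06q → q* = 976.9231, p* = 79.6154.
For a per-unit tax t: Δq = t/0.13, so DWL = ½·t·(t/0.13) = t²/0.26.
At t = 16: DWL = 984.615. At t = 59: DWL = 13388.462.
Increase = 13388.462 − 984.615 = 12403.85.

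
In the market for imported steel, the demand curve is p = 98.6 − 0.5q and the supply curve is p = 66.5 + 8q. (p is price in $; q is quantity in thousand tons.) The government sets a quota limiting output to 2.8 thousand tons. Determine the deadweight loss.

Competitive equilibrium: 98.6 − 0.5q = 66.5 + 8q → q* = 3.7765, p* = 96.7118.
At q = 2.8: demand price = 98.6 − 0.5·2.8 = 97.2; supply price = 66.5 + 8·2.8 = 88.9.
Δq = 3.7765 − 2.8 = 0.9765; wedge = 97.2 − 88.9 = 8.3.
The triangle = ½ × 0.9765 × 8.3 = $4.05 thousand.

$4.05 thousand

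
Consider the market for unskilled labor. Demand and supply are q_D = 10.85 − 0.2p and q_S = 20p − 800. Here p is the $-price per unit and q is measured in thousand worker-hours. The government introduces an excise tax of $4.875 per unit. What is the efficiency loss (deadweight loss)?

$2.35 thousand

In inverse form: demand p = 54.25 − 5q, supply p = 40 + 0.05q.
Competitive equilibrium: 54.25 − 5q = 40 + 0.05q → q* = 2.8218, p* = 40.1411.
With the tax, the buyer price exceeds the seller price by 4.875: (54.25 − 5q) − (40 + 0.05q) = 4.875 → q' = 1.8564.
Δq = 2.8218 − 1.8564 = 0.9654; the wedge equals the tax, 4.875.
DWL = ½ × 0.9654 × 4.875 = $2.35 thousand.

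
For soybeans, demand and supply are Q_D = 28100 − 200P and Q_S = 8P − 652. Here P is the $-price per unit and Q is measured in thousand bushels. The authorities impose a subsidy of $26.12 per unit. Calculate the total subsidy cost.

In inverse form: demand P = 140.5 − 0.005Q, supply P = 81.5 + 0.125Q.
Competitive equilibrium: 140.5 − 0.005Q = 81.5 + 0.125Q → Q* = 453.8462, P* = 138.2308.
The subsidy lowers effective supply by 26.12: P = 55.38 + 0.125Q.
New quantity: 140.5 − 0.005Q = 55.38 + 0.125Q → Q' = 654.7692.
Total subsidy cost = 26.12 × 654.7692 = $17102.57 thousand.

$17102.57 thousand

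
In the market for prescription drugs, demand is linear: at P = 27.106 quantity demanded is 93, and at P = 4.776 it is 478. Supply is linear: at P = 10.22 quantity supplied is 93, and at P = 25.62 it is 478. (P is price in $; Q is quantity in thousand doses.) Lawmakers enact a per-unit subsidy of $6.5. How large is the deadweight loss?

Demand slope = (4.776 − 27.106)/(478 − 93) = −0.058, so P = 32.5 − 0.058Q.
Supply slope = (25.62 − 10.22)/(478 − 93) = 0.04, so P = 6.5 + 0.04Q.
Competitive equilibrium: 32.5 − 0.058Q = 6.5 + 0.04Q → Q* = 265.3061, P* = 17.1122.
The subsidy lowers effective supply by 6.5: P = 0 + 0.04Q.
New quantity: 32.5 − 0.058Q = 0 + 0.04Q → Q' = 331.6327.
Overproduction ΔQ = 331.6327 − 265.3061 = 66.3266; wedge = subsidy = 6.5.
The triangle = ½ × 66.3266 × 6.5 = $215.56 thousand.

$215.56 thousand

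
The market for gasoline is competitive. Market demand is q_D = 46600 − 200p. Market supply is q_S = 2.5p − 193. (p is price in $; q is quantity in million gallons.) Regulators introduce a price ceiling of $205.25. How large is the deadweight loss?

In inverse form: demand p = 233 − 0.005q, supply p = 77.2 + 0.4q.
Competitive equilibrium: 233 − 0.005q = 77.2 + 0.4q → q* = 384.691358, p* = 231.076543.
At the ceiling p = 205.25, quantity supplied = (205.25 − 77.2)/0.4 = 320.125.
Willingness to pay at q' = 320.125: 233 − 0.005·320.125 = 231.399375.
Δq = 384.691358 − 320.125 = 64.566358; wedge = 231.399375 − 205.25 = 26.149375.
Deadweight loss = ½ × 64.566358 × 26.149375 = $844.18 million.

$844.18 million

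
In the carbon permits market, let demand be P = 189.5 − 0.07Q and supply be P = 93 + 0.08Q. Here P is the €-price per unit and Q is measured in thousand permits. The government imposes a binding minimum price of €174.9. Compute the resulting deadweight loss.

€14176.34 thousand

Competitive equilibrium: 189.5 − 0.07Q = 93 + 0.08Q → Q* = 643.33333, P* = 144.46667.
At the floor P = 174.9, quantity demanded = (189.5 − 174.9)/0.07 = 208.57143.
Sellers' marginal cost at Q' = 208.57143: 93 + 0.08·208.57143 = 109.68571.
ΔQ = 643.33333 − 208.57143 = 434.7619; wedge = 174.9 − 109.68571 = 65.21429.
The triangle = ½ × 434.7619 × 65.21429 = €14176.34 thousand.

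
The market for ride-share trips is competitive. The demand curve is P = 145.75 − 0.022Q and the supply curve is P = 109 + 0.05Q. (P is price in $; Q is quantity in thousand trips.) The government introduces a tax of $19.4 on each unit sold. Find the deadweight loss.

$2613.61 thousand

Competitive equilibrium: 145.75 − 0.022Q = 109 + 0.05Q → Q* = 510.4167, P* = 134.5208.
With the tax, the buyer price exceeds the seller price by 19.4: (145.75 − 0.022Q) − (109 + 0.05Q) = 19.4 → Q' = 240.9722.
ΔQ = 510.4167 − 240.9722 = 269.4445; the wedge equals the tax, 19.4.
Welfare loss = ½ × 269.4445 × 19.4 = $2613.61 thousand.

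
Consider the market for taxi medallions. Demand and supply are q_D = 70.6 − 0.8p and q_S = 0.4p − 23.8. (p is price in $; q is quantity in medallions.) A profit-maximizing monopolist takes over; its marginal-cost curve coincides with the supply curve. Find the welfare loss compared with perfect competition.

In inverse form: demand p = 88.25 − 1.25q, supply p = 59.5 + 2.5q.
Competitive equilibrium: 88.25 − 1.25q = 59.5 + 2.5q → q* = 7.6667, p* = 78.6667.
Marginal revenue: MR = 88.25 − 2.5q. Set MR = MC: 88.25 − 2.5q = 59.5 + 2.5q → q_m = 5.75.
Price p_m = 88.25 − 1.25·5.75 = 81.0625; MC(q_m) = 59.5 + 2.5·5.75 = 73.875.
Competitive q* = 7.6667, so Δq = 1.9167; wedge = 81.0625 − 73.875 = 7.1875.
DWL = ½ × 1.9167 × 7.1875 = $6.89.

$6.89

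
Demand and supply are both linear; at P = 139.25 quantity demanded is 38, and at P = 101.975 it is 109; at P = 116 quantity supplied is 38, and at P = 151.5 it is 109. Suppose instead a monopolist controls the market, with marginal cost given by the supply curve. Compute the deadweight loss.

Demand slope = (101.975 − 139.25)/(109 − 38) = −0.525, so P = 159.2 − 0.525Q.
Supply slope = (151.5 − 116)/(109 − 38) = 0.5, so P = 97 + 0.5Q.
Competitive equilibrium: 159.2 − 0.525Q = 97 + 0.5Q → Q* = 60.6829, P* = 127.3415.
Marginal revenue: MR = 159.2 − 1.05Q. Set MR = MC: 159.2 − 1.05Q = 97 + 0.5Q → Q_m = 40.129.
Price P_m = 159.2 − 0.525·40.129 = 138.1323; MC(Q_m) = 97 + 0.5·40.129 = 117.0645.
Competitive Q* = 60.6829, so ΔQ = 20.5539; wedge = 138.1323 − 117.0645 = 21.0678.
Deadweight loss = ½ × 20.5539 × 21.0678 = 216.51.

216.51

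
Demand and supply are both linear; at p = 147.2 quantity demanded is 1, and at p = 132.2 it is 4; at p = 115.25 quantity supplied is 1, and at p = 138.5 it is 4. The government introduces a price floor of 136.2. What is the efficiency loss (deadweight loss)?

Demand slope = (132.2 − 147.2)/(4 − 1) = −5, so p = 152.2 − 5q.
Supply slope = (138.5 − 115.25)/(4 − 1) = 7.75, so p = 107.5 + 7.75q.
Competitive equilibrium: 152.2 − 5q = 107.5 + 7.75q → q* = 3.5059, p* = 134.6706.
At the floor p = 136.2, quantity demanded = (152.2 − 136.2)/5 = 3.2.
Sellers' marginal cost at q' = 3.2: 107.5 + 7.75·3.2 = 132.3.
Δq = 3.5059 − 3.2 = 0.3059; wedge = 136.2 − 132.3 = 3.9.
Deadweight loss = ½ × 0.3059 × 3.9 = 0.60.

0.60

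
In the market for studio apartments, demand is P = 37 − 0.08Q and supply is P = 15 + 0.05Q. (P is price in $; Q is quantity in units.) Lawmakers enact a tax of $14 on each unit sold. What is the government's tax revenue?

$861.54

Competitive equilibrium: 37 − 0.08Q = 15 + 0.05Q → Q* = 169.2308, P* = 23.4615.
With the tax, the buyer price exceeds the seller price by 14: (37 − 0.08Q) − (15 + 0.05Q) = 14 → Q' = 61.5385.
Tax revenue = 14 × 61.5385 = $861.54.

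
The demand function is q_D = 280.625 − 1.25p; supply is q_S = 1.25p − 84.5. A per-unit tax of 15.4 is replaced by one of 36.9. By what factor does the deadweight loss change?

5.741

In inverse form: demand p = 224.5 − 0.8q, supply p = 67.6 + 0.8q.
Competitive equilibrium: 224.5 − 0.8q = 67.6 + 0.8q → q* = 98.0625, p* = 146.05.
For a per-unit tax t: Δq = t/1.6, so DWL = ½·t·(t/1.6) = t²/3.2.
At t = 15.4: DWL = 74.1125. At t = 36.9: DWL = 425.503.
Ratio = (36.9/15.4)² = 5.741.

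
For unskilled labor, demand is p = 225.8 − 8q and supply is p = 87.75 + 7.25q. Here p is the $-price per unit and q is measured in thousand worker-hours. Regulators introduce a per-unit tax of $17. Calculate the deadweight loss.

Competitive equilibrium: 225.8 − 8q = 87.75 + 7.25q → q* = 9.0525, p* = 153.3803.
With the tax, the buyer price exceeds the seller price by 17: (225.8 − 8q) − (87.75 + 7.25q) = 17 → q' = 7.9377.
Δq = 9.0525 − 7.9377 = 1.1148; the wedge equals the tax, 17.
DWL = ½ × 1.1148 × 17 = $9.48 thousand.

$9.48 thousand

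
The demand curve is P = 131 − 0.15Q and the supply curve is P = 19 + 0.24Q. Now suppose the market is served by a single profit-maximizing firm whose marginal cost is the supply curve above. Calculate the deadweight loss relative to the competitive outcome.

1240.90

Competitive equilibrium: 131 − 0.15Q = 19 + 0.24Q → Q* = 287.1795, P* = 87.9231.
Marginal revenue: MR = 131 − 0.3Q. Set MR = MC: 131 − 0.3Q = 19 + 0.24Q → Q_m = 207.4074.
Price P_m = 131 − 0.15·207.4074 = 99.8889; MC(Q_m) = 19 + 0.24·207.4074 = 68.7778.
Competitive Q* = 287.1795, so ΔQ = 79.7721; wedge = 99.8889 − 68.7778 = 31.1111.
DWL = ½ × 79.7721 × 31.1111 = 1240.90.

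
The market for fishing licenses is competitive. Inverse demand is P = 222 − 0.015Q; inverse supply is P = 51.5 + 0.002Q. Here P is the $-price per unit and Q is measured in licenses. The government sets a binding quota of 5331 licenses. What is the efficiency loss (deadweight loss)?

$187638.12

Competitive equilibrium: 222 − 0.015Q = 51.5 + 0.002Q → Q* = 10029.4118, P* = 71.5588.
At Q = 5331: demand price = 222 − 0.015·5331 = 142.035; supply price = 51.5 + 0.002·5331 = 62.162.
ΔQ = 10029.4118 − 5331 = 4698.4118; wedge = 142.035 − 62.162 = 79.873.
Deadweight loss = ½ × 4698.4118 × 79.873 = $187638.12.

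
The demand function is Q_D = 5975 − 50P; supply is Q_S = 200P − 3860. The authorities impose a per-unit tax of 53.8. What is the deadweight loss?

57888.80

In inverse form: demand P = 119.5 − 0.02Q, supply P = 19.3 + 0.005Q.
Competitive equilibrium: 119.5 − 0.02Q = 19.3 + 0.005Q → Q* = 4008, P* = 39.34.
With the tax, the buyer price exceeds the seller price by 53.8: (119.5 − 0.02Q) − (19.3 + 0.005Q) = 53.8 → Q' = 1856.
ΔQ = 4008 − 1856 = 2152; the wedge equals the tax, 53.8.
DWL = ½ × 2152 × 53.8 = 57888.80.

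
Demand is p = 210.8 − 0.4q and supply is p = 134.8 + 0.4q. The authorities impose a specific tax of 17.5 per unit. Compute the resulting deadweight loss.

Competitive equilibrium: 210.8 − 0.4q = 134.8 + 0.4q → q* = 95, p* = 172.8.
With the tax, the buyer price exceeds the seller price by 17.5: (210.8 − 0.4q) − (134.8 + 0.4q) = 17.5 → q' = 73.125.
Δq = 95 − 73.125 = 21.875; the wedge equals the tax, 17.5.
Deadweight loss = ½ × 21.875 × 17.5 = 191.41.

191.41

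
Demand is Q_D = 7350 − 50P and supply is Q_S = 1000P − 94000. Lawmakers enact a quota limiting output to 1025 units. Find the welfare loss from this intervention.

In inverse form: demand P = 147 − 0.02Q, supply P = 94 + 0.001Q.
Competitive equilibrium: 147 − 0.02Q = 94 + 0.001Q → Q* = 2523.8095, P* = 96.5238.
At Q = 1025: demand price = 147 − 0.02·1025 = 126.5; supply price = 94 + 0.001·1025 = 95.025.
ΔQ = 2523.8095 − 1025 = 1498.8095; wedge = 126.5 − 95.025 = 31.475.
The triangle = ½ × 1498.8095 × 31.475 = 23587.51.

23587.51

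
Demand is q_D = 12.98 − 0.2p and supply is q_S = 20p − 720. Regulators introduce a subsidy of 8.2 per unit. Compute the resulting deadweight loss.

In inverse form: demand p = 64.9 − 5q, supply p = 36 + 0.05q.
Competitive equilibrium: 64.9 − 5q = 36 + 0.05q → q* = 5.7228, p* = 36.2861.
The subsidy lowers effective supply by 8.2: p = 27.8 + 0.05q.
New quantity: 64.9 − 5q = 27.8 + 0.05q → q' = 7.3465.
Overproduction Δq = 7.3465 − 5.7228 = 1.6237; wedge = subsidy = 8.2.
Deadweight loss = ½ × 1.6237 × 8.2 = 6.66.

6.66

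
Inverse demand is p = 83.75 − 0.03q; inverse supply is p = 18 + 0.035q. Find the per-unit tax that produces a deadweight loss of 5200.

26

Competitive equilibrium: 83.75 − 0.03q = 18 + 0.035q → q* = 1011.5385, p* = 53.4038.
A tax t gives Δq = t/0.065 and wedge t, so DWL = t²/0.13.
t²/0.13 = 5200 → t² = 676 → t = 26.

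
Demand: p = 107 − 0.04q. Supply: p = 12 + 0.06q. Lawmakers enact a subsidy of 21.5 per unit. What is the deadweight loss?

Competitive equilibrium: 107 − 0.04q = 12 + 0.06q → q* = 950, p* = 69.
The subsidy lowers effective supply by 21.5: p = 0.06q − 9.5.
New quantity: 107 − 0.04q = 0.06q − 9.5 → q' = 1165.
Overproduction Δq = 1165 − 950 = 215; wedge = subsidy = 21.5.
Welfare loss = ½ × 215 × 21.5 = 2311.25.

2311.25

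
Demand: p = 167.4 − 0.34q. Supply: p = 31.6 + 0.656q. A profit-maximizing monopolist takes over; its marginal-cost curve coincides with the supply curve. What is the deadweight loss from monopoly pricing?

Competitive equilibrium: 167.4 − 0.34q = 31.6 + 0.656q → q* = 136.3454, p* = 121.0426.
Marginal revenue: MR = 167.4 − 0.68q. Set MR = MC: 167.4 − 0.68q = 31.6 + 0.656q → q_m = 101.6467.
Price p_m = 167.4 − 0.34·101.6467 = 132.8401; MC(q_m) = 31.6 + 0.656·101.6467 = 98.2802.
Competitive q* = 136.3454, so Δq = 34.6987; wedge = 132.8401 − 98.2802 = 34.5599.
Welfare loss = ½ × 34.6987 × 34.5599 = 599.59.

599.59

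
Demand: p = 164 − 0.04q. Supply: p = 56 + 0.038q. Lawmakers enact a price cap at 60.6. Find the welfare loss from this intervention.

Competitive equilibrium: 164 − 0.04q = 56 + 0.038q → q* = 1384.61538, p* = 108.61538.
At the ceiling p = 60.6, quantity supplied = (60.6 − 56)/0.038 = 121.05263.
Willingness to pay at q' = 121.05263: 164 − 0.04·121.05263 = 159.15789.
Δq = 1384.61538 − 121.05263 = 1263.56275; wedge = 159.15789 − 60.6 = 98.55789.
DWL = ½ × 1263.56275 × 98.55789 = 62267.04.

62267.04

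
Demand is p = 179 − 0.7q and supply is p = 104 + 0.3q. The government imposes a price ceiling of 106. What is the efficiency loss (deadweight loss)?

2334.72

Competitive equilibrium: 179 − 0.7q = 104 + 0.3q → q* = 75, p* = 126.5.
At the ceiling p = 106, quantity supplied = (106 − 104)/0.3 = 6.6667.
Willingness to pay at q' = 6.6667: 179 − 0.7·6.6667 = 174.3333.
Δq = 75 − 6.6667 = 68.3333; wedge = 174.3333 − 106 = 68.3333.
The triangle = ½ × 68.3333 × 68.3333 = 2334.72.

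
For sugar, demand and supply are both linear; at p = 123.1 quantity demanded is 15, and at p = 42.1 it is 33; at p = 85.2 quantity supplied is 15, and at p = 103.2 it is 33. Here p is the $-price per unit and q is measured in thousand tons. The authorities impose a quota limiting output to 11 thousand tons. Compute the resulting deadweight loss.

Demand slope = (42.1 − 123.1)/(33 − 15) = −4.5, so p = 190.6 − 4.5q.
Supply slope = (103.2 − 85.2)/(33 − 15) = 1, so p = 70.2 + q.
Competitive equilibrium: 190.6 − 4.5q = 70.2 + q → q* = 21.8909, p* = 92.0909.
At q = 11: demand price = 190.6 − 4.5·11 = 141.1; supply price = 70.2 + 1·11 = 81.2.
Δq = 21.8909 − 11 = 10.8909; wedge = 141.1 − 81.2 = 59.9.
The triangle = ½ × 10.8909 × 59.9 = $326.18 thousand.

$326.18 thousand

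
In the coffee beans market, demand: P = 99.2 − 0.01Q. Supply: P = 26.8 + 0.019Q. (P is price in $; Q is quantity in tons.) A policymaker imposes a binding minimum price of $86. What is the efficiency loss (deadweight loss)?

Competitive equilibrium: 99.2 − 0.01Q = 26.8 + 0.019Q → Q* = 2496.5517, P* = 74.2345.
At the floor P = 86, quantity demanded = (99.2 − 86)/0.01 = 1320.
Sellers' marginal cost at Q' = 1320: 26.8 + 0.019·1320 = 51.88.
ΔQ = 2496.5517 − 1320 = 1176.5517; wedge = 86 − 51.88 = 34.12.
Welfare loss = ½ × 1176.5517 × 34.12 = $20071.97.

$20071.97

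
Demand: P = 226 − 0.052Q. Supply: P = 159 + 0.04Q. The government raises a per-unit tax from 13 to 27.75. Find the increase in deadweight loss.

Competitive equilibrium: 226 − 0.052Q = 159 + 0.04Q → Q* = 728.2609, P* = 188.1304.
For a per-unit tax t: ΔQ = t/0.092, so DWL = ½·t·(t/0.092) = t²/0.184.
At t = 13: DWL = 918.478. At t = 27.75: DWL = 4185.122.
Increase = 4185.122 − 918.478 = 3266.64.

3266.64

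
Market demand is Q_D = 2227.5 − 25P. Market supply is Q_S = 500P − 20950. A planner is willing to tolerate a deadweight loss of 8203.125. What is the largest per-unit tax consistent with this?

26.25

In inverse form: demand P = 89.1 − 0.04Q, supply P = 41.9 + 0.002Q.
Competitive equilibrium: 89.1 − 0.04Q = 41.9 + 0.002Q → Q* = 1123.8095, P* = 44.1476.
A tax t gives ΔQ = t/0.042 and wedge t, so DWL = t²/0.084.
t²/0.084 = 8203.125 → t² = 689.0625 → t = 26.25.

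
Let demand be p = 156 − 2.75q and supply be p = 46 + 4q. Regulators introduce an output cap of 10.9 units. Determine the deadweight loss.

98.28

Competitive equilibrium: 156 − 2.75q = 46 + 4q → q* = 16.2963, p* = 111.1852.
At q = 10.9: demand price = 156 − 2.75·10.9 = 126.025; supply price = 46 + 4·10.9 = 89.6.
Δq = 16.2963 − 10.9 = 5.3963; wedge = 126.025 − 89.6 = 36.425.
The triangle = ½ × 5.3963 × 36.425 = 98.28.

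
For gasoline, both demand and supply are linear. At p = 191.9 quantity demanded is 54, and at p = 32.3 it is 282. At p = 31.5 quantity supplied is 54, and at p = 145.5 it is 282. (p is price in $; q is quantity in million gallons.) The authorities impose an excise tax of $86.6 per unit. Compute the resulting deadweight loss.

Demand slope = (32.3 − 191.9)/(282 − 54) = −0.7, so p = 229.7 − 0.7q.
Supply slope = (145.5 − 31.5)/(282 − 54) = 0.5, so p = 4.5 + 0.5q.
Competitive equilibrium: 229.7 − 0.7q = 4.5 + 0.5q → q* = 187.6667, p* = 98.3333.
With the tax, the buyer price exceeds the seller price by 86.6: (229.7 − 0.7q) − (4.5 + 0.5q) = 86.6 → q' = 115.5.
Δq = 187.6667 − 115.5 = 72.1667; the wedge equals the tax, 86.6.
The triangle = ½ × 72.1667 × 86.6 = $3124.82 million.

$3124.82 million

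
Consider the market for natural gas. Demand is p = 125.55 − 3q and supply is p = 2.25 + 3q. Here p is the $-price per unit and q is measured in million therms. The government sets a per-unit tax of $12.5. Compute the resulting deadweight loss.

$13.02 million

Competitive equilibrium: 125.55 − 3q = 2.25 + 3q → q* = 20.55, p* = 63.9.
With the tax, the buyer price exceeds the seller price by 12.5: (125.55 − 3q) − (2.25 + 3q) = 12.5 → q' = 18.4667.
Δq = 20.55 − 18.4667 = 2.0833; the wedge equals the tax, 12.5.
The triangle = ½ × 2.0833 × 12.5 = $13.02 million.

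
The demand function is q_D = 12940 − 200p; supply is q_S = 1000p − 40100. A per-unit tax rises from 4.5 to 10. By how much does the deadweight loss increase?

6645.83

In inverse form: demand p = 64.7 − 0.005q, supply p = 40.1 + 0.001q.
Competitive equilibrium: 64.7 − 0.005q = 40.1 + 0.001q → q* = 4100, p* = 44.2.
For a per-unit tax t: Δq = t/0.006, so DWL = ½·t·(t/0.006) = t²/0.012.
At t = 4.5: DWL = 1687.5. At t = 10: DWL = 8333.333.
Increase = 8333.333 − 1687.5 = 6645.83.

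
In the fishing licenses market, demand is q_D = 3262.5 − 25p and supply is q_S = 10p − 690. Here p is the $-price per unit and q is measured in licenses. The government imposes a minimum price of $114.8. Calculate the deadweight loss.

$153.22

In inverse form: demand p = 130.5 − 0.04q, supply p = 69 + 0.1q.
Competitive equilibrium: 130.5 − 0.04q = 69 + 0.1q → q* = 439.2857, p* = 112.9286.
At the floor p = 114.8, quantity demanded = (130.5 − 114.8)/0.04 = 392.5.
Sellers' marginal cost at q' = 392.5: 69 + 0.1·392.5 = 108.25.
Δq = 439.2857 − 392.5 = 46.7857; wedge = 114.8 − 108.25 = 6.55.
Deadweight loss = ½ × 46.7857 × 6.55 = $153.22.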